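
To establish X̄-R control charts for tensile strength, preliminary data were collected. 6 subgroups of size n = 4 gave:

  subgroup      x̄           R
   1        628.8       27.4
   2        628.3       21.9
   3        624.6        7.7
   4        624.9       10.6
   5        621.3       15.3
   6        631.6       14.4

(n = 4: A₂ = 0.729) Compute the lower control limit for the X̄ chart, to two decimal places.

X̄̄ = (628.8 + 628.3 + 624.6 + 624.9 + 621.3 + 631.6) / 6 = 3759.5000 / 6 = 626.5833
R̄ = (27.4 + 21.9 + 7.7 + 10.6 + 15.3 + 14.4) / 6 = 97.3000 / 6 = 16.2167
LCL = X̄̄ − A₂·R̄ = 626.5833 − 0.729 × 16.2167 = 614.7614

614.76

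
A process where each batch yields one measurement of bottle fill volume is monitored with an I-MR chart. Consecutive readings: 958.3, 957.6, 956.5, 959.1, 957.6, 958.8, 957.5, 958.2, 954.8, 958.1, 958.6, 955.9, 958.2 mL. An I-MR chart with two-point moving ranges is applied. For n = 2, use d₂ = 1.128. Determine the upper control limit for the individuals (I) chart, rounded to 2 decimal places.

962.35

X̄ = (958.3 + 957.6 + 956.5 + 959.1 + 957.6 + 958.8 + 957.5 + 958.2 + 954.8 + 958.1 + 958.6 + 955.9 + 958.2) / 13 = 957.6308
Moving ranges: 0.7, 1.1, 2.6, 1.5, 1.2, 1.3, 0.7, 3.4, 3.3, 0.5, 2.7, 2.3; M̄R̄ = 21.3000 / 12 = 1.7750
UCL = X̄ + 3·M̄R̄/d₂ = 957.6308 + 3 × 1.7750 / 1.128 = 962.3515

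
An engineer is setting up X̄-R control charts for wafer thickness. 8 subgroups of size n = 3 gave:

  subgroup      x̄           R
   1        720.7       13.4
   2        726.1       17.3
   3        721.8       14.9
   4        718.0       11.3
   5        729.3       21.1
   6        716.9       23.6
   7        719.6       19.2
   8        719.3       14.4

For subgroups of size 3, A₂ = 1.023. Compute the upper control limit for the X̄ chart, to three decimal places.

738.751

X̄̄ = (720.7 + 726.1 + 721.8 + 718.0 + 729.3 + 716.9 + 719.6 + 719.3) / 8 = 5771.7000 / 8 = 721.4625
R̄ = (13.4 + 17.3 + 14.9 + 11.3 + 21.1 + 23.6 + 19.2 + 14.4) / 8 = 135.2000 / 8 = 16.9000
UCL = X̄̄ + A₂·R̄ = 721.4625 + 1.023 × 16.9000 = 738.7512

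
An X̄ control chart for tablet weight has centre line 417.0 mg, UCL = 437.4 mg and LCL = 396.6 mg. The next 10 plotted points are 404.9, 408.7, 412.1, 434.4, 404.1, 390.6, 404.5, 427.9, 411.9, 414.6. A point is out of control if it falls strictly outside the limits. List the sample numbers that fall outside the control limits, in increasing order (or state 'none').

Compare each point to [396.6, 437.4]: sample 6 = 390.6 < LCL.

6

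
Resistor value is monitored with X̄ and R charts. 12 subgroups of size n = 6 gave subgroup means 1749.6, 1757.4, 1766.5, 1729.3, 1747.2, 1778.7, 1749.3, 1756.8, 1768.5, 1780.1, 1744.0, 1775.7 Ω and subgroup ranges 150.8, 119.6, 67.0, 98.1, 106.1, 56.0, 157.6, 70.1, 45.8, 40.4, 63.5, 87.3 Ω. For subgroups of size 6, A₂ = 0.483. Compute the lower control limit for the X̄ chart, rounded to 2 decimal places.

1715.83

X̄̄ = (1749.6 + 1757.4 + 1766.5 + 1729.3 + 1747.2 + 1778.7 + 1749.3 + 1756.8 + 1768.5 + 1780.1 + 1744.0 + 1775.7) / 12 = 21103.1000 / 12 = 1758.5917
R̄ = (150.8 + 119.6 + 67.0 + 98.1 + 106.1 + 56.0 + 157.6 + 70.1 + 45.8 + 40.4 + 63.5 + 87.3) / 12 = 1062.3000 / 12 = 88.5250
LCL = X̄̄ − A₂·R̄ = 1758.5917 − 0.483 × 88.5250 = 1715.8341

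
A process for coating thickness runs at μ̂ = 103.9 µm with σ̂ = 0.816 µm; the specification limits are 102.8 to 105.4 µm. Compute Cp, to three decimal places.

Cp = (USL − LSL) / (6σ̂) = (105.4 − 102.8) / (6 × 0.816) = 2.6000 / 4.8960 = 0.5310

0.531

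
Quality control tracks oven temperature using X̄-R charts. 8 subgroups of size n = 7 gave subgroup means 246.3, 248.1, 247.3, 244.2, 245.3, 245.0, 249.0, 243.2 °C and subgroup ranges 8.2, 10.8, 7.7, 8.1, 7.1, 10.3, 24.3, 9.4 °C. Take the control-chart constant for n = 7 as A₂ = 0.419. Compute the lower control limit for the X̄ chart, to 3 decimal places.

241.551

X̄̄ = (246.3 + 248.1 + 247.3 + 244.2 + 245.3 + 245.0 + 249.0 + 243.2) / 8 = 1968.4000 / 8 = 246.0500
R̄ = (8.2 + 10.8 + 7.7 + 8.1 + 7.1 + 10.3 + 24.3 + 9.4) / 8 = 85.9000 / 8 = 10.7375
LCL = X̄̄ − A₂·R̄ = 246.0500 − 0.419 × 10.7375 = 241.5510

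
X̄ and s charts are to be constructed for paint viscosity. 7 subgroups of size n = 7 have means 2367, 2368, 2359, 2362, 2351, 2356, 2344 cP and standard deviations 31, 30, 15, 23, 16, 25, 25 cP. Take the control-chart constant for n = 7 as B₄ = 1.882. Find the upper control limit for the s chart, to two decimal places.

44.36

s̄ = (31 + 30 + 15 + 23 + 16 + 25 + 25) / 7 = 23.5714
UCL_s = B₄·s̄ = 1.882 × 23.5714 = 44.3614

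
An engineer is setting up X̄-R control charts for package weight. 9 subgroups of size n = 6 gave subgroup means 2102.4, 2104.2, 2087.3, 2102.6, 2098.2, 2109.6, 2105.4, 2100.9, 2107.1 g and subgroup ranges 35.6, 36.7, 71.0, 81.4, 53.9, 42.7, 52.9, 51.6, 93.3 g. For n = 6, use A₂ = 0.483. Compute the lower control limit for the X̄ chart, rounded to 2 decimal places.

X̄̄ = (2102.4 + 2104.2 + 2087.3 + 2102.6 + 2098.2 + 2109.6 + 2105.4 + 2100.9 + 2107.1) / 9 = 18917.7000 / 9 = 2101.9667
R̄ = (35.6 + 36.7 + 71.0 + 81.4 + 53.9 + 42.7 + 52.9 + 51.6 + 93.3) / 9 = 519.1000 / 9 = 57.6778
LCL = X̄̄ − A₂·R̄ = 2101.9667 − 0.483 × 57.6778 = 2074.1083

2074.11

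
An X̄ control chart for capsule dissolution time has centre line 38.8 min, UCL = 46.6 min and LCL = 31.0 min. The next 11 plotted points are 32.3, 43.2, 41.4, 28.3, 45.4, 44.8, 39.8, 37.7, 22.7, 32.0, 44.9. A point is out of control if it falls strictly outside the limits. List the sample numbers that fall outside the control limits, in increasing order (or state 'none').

4, 9

Compare each point to [31.0, 46.6]: sample 4 = 28.3 < LCL; sample 9 = 22.7 < LCL.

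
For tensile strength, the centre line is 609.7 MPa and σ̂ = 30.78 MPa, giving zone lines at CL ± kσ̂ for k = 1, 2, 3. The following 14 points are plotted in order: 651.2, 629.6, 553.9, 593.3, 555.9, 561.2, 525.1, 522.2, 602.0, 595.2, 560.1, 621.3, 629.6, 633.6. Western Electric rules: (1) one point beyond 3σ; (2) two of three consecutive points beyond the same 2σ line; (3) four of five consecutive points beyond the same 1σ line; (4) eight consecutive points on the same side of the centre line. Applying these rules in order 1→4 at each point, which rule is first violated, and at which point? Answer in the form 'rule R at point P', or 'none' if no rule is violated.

rule 3 at point 7

Zone of each point (C = within 1σ̂, B = 1σ̂–2σ̂, A = 2σ̂–3σ̂, * = beyond 3σ̂; sign = side of CL): 1:+B, 2:+C, 3:-B, 4:-C, 5:-B, 6:-B, 7:-A, 8:-A, 9:-C, 10:-C, 11:-B, 12:+C, 13:+C, 14:+C
Rule 3 (four of five consecutive points beyond the same 1σ limit) is satisfied at point 7.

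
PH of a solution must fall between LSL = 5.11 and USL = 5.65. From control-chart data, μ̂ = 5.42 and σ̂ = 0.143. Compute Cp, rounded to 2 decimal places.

0.63

Cp = (USL − LSL) / (6σ̂) = (5.65 − 5.11) / (6 × 0.143) = 0.5400 / 0.8580 = 0.6294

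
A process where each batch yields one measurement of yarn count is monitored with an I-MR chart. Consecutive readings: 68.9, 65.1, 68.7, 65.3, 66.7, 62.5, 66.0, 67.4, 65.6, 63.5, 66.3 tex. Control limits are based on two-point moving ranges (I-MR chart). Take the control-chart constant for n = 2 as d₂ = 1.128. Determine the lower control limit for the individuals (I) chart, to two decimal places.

58.55

X̄ = (68.9 + 65.1 + 68.7 + 65.3 + 66.7 + 62.5 + 66.0 + 67.4 + 65.6 + 63.5 + 66.3) / 11 = 66.0000
Moving ranges: 3.8, 3.6, 3.4, 1.4, 4.2, 3.5, 1.4, 1.8, 2.1, 2.8; M̄R̄ = 28.0000 / 10 = 2.8000
LCL = X̄ − 3·M̄R̄/d₂ = 66.0000 − 3 × 2.8000 / 1.128 = 58.5532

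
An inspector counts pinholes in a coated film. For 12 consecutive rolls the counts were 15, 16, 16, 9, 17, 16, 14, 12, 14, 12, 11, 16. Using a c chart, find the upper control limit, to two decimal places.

25.22

c̄ = (15 + 16 + 16 + 9 + 17 + 16 + 14 + 12 + 14 + 12 + 11 + 16) / 12 = 168 / 12 = 14.0000
UCL = c̄ + 3√c̄ = 14.0000 + 3 × √14.0000 = 14.0000 + 3 × 3.7417 = 25.2250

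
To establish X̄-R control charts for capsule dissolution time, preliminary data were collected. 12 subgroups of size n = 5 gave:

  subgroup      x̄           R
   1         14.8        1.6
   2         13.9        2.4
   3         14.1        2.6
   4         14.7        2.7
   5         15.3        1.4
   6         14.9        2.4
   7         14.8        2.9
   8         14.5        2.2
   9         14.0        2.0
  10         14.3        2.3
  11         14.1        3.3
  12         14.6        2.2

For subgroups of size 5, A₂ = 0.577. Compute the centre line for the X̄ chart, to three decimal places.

X̄̄ = (14.8 + 13.9 + 14.1 + 14.7 + 15.3 + 14.9 + 14.8 + 14.5 + 14.0 + 14.3 + 14.1 + 14.6) / 12 = 174.0000 / 12 = 14.5000
CL = X̄̄ = 14.5000

14.500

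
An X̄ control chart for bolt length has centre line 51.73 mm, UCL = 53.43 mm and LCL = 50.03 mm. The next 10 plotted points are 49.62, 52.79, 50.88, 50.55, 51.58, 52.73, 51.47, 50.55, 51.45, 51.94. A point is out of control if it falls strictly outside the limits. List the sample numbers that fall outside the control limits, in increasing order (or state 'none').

1

Compare each point to [50.03, 53.43]: sample 1 = 49.62 < LCL.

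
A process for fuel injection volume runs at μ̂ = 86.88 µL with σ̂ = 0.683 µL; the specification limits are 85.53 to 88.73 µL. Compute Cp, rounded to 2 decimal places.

Cp = (USL − LSL) / (6σ̂) = (88.73 − 85.53) / (6 × 0.683) = 3.2000 / 4.0980 = 0.7809

0.78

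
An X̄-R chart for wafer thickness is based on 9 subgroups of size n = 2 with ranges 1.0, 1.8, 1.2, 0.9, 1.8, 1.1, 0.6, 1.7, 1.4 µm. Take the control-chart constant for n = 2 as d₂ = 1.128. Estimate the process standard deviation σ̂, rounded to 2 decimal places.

R̄ = (1.0 + 1.8 + 1.2 + 0.9 + 1.8 + 1.1 + 0.6 + 1.7 + 1.4) / 9 = 1.2778
σ̂ = R̄ / d₂ = 1.2778 / 1.128 = 1.1328

1.13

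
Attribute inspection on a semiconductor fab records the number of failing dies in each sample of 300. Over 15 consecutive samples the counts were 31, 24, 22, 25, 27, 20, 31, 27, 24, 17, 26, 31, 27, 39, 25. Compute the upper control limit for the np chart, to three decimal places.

41.120

p̄ = Σdᵢ / (k·n) = 396 / (15 × 300) = 0.08800
UCL = np̄ + 3·√(np̄(1−p̄)) = 26.4000 + 3 × √(26.4000×0.91200) = 26.4000 + 3 × 4.9068 = 41.1204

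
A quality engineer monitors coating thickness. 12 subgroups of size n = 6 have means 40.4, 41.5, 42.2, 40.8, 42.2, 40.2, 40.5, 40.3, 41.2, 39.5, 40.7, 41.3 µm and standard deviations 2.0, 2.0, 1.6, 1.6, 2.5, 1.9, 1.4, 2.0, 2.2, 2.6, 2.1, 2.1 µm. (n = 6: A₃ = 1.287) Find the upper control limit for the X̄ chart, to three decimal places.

43.474

X̄̄ = (40.4 + 41.5 + 42.2 + 40.8 + 42.2 + 40.2 + 40.5 + 40.3 + 41.2 + 39.5 + 40.7 + 41.3) / 12 = 40.9000
s̄ = (2.0 + 2.0 + 1.6 + 1.6 + 2.5 + 1.9 + 1.4 + 2.0 + 2.2 + 2.6 + 2.1 + 2.1) / 12 = 2.0000
UCL = X̄̄ + A₃·s̄ = 40.9000 + 1.287 × 2.0000 = 43.4740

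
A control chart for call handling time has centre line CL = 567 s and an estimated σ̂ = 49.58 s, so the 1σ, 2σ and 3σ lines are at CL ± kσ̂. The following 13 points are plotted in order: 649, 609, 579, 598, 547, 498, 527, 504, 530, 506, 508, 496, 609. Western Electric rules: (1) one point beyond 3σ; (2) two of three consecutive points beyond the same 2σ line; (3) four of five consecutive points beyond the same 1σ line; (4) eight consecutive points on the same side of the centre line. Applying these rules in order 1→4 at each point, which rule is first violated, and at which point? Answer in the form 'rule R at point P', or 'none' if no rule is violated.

rule 3 at point 12

Zone of each point (C = within 1σ̂, B = 1σ̂–2σ̂, A = 2σ̂–3σ̂, * = beyond 3σ̂; sign = side of CL): 1:+B, 2:+C, 3:+C, 4:+C, 5:-C, 6:-B, 7:-C, 8:-B, 9:-C, 10:-B, 11:-B, 12:-B, 13:+C
Rule 3 (four of five consecutive points beyond the same 1σ limit) is satisfied at point 12.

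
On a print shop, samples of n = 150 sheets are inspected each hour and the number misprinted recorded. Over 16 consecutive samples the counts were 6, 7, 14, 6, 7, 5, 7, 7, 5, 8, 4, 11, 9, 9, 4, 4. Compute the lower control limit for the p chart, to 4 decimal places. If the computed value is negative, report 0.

0.0000

p̄ = Σdᵢ / (k·n) = 113 / (16 × 150) = 0.04708
LCL = p̄ − 3·√(p̄(1−p̄)/n) = 0.04708 − 3 × 0.01729 = -0.00480 → 0 (negative, so LCL = 0)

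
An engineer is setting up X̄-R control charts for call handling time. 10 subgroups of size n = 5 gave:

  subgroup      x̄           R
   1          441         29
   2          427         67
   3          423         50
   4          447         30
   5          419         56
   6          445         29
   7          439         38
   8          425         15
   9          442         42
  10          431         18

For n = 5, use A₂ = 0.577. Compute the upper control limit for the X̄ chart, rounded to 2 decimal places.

455.48

X̄̄ = (441 + 427 + 423 + 447 + 419 + 445 + 439 + 425 + 442 + 431) / 10 = 4339.0000 / 10 = 433.9000
R̄ = (29 + 67 + 50 + 30 + 56 + 29 + 38 + 15 + 42 + 18) / 10 = 374.0000 / 10 = 37.4000
UCL = X̄̄ + A₂·R̄ = 433.9000 + 0.577 × 37.4000 = 455.4798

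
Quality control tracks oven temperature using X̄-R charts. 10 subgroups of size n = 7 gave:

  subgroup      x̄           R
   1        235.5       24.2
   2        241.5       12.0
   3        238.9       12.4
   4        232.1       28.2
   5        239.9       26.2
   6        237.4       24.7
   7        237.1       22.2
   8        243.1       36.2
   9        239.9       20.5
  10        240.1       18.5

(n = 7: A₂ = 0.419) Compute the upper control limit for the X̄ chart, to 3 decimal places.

247.982

X̄̄ = (235.5 + 241.5 + 238.9 + 232.1 + 239.9 + 237.4 + 237.1 + 243.1 + 239.9 + 240.1) / 10 = 2385.5000 / 10 = 238.5500
R̄ = (24.2 + 12.0 + 12.4 + 28.2 + 26.2 + 24.7 + 22.2 + 36.2 + 20.5 + 18.5) / 10 = 225.1000 / 10 = 22.5100
UCL = X̄̄ + A₂·R̄ = 238.5500 + 0.419 × 22.5100 = 247.9817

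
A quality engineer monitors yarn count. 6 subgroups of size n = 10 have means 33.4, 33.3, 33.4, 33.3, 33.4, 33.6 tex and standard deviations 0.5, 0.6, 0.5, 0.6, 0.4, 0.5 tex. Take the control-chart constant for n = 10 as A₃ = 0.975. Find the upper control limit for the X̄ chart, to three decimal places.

X̄̄ = (33.4 + 33.3 + 33.4 + 33.3 + 33.4 + 33.6) / 6 = 33.4000
s̄ = (0.5 + 0.6 + 0.5 + 0.6 + 0.4 + 0.5) / 6 = 0.5167
UCL = X̄̄ + A₃·s̄ = 33.4000 + 0.975 × 0.5167 = 33.9037

33.904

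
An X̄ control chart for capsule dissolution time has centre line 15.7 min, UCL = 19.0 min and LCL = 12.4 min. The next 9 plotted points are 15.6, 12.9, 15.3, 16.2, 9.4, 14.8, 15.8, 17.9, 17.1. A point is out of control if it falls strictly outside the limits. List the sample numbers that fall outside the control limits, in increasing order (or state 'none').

5

Compare each point to [12.4, 19.0]: sample 5 = 9.4 < LCL.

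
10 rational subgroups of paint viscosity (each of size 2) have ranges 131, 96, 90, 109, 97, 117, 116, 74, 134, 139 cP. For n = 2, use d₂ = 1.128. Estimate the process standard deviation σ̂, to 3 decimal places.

R̄ = (131 + 96 + 90 + 109 + 97 + 117 + 116 + 74 + 134 + 139) / 10 = 110.3000
σ̂ = R̄ / d₂ = 110.3000 / 1.128 = 97.7837

97.784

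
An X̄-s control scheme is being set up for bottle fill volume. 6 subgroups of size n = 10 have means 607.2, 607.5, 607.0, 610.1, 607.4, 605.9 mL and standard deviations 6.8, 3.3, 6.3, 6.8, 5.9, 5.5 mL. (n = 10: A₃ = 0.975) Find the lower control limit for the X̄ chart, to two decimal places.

X̄̄ = (607.2 + 607.5 + 607.0 + 610.1 + 607.4 + 605.9) / 6 = 607.5167
s̄ = (6.8 + 3.3 + 6.3 + 6.8 + 5.9 + 5.5) / 6 = 5.7667
LCL = X̄̄ − A₃·s̄ = 607.5167 − 0.975 × 5.7667 = 601.8942

601.89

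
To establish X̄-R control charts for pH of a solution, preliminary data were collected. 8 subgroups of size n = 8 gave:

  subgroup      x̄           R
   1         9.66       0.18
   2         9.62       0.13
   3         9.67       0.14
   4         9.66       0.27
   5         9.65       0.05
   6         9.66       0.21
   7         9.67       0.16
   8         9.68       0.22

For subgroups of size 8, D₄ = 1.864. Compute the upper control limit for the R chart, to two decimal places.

R̄ = (0.18 + 0.13 + 0.14 + 0.27 + 0.05 + 0.21 + 0.16 + 0.22) / 8 = 1.3600 / 8 = 0.1700
UCL_R = D₄·R̄ = 1.864 × 0.1700 = 0.3169

0.32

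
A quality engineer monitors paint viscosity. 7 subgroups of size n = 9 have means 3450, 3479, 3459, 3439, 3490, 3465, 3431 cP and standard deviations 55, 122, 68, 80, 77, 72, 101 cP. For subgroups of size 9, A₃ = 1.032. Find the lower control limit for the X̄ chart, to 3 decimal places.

3374.229

X̄̄ = (3450 + 3479 + 3459 + 3439 + 3490 + 3465 + 3431) / 7 = 3459.0000
s̄ = (55 + 122 + 68 + 80 + 77 + 72 + 101) / 7 = 82.1429
LCL = X̄̄ − A₃·s̄ = 3459.0000 − 1.032 × 82.1429 = 3374.2286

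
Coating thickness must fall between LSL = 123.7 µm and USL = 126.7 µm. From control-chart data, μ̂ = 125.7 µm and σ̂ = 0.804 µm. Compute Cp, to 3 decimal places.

Cp = (USL − LSL) / (6σ̂) = (126.7 − 123.7) / (6 × 0.804) = 3.0000 / 4.8240 = 0.6219

0.622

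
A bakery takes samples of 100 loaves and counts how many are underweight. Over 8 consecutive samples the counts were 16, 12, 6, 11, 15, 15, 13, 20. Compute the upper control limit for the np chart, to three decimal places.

23.752

p̄ = Σdᵢ / (k·n) = 108 / (8 × 100) = 0.13500
UCL = np̄ + 3·√(np̄(1−p̄)) = 13.5000 + 3 × √(13.5000×0.86500) = 13.5000 + 3 × 3.4172 = 23.7517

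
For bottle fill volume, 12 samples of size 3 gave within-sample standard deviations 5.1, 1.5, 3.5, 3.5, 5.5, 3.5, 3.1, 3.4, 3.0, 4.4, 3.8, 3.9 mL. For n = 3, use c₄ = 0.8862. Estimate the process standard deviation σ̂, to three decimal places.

4.156

s̄ = (5.1 + 1.5 + 3.5 + 3.5 + 5.5 + 3.5 + 3.1 + 3.4 + 3.0 + 4.4 + 3.8 + 3.9) / 12 = 3.6833
σ̂ = s̄ / c₄ = 3.6833 / 0.8862 = 4.1563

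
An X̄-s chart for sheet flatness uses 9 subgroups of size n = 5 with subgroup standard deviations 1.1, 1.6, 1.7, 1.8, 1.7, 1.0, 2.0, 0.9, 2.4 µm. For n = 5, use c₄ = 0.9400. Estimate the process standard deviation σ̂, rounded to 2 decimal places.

s̄ = (1.1 + 1.6 + 1.7 + 1.8 + 1.7 + 1.0 + 2.0 + 0.9 + 2.4) / 9 = 1.5778
σ̂ = s̄ / c₄ = 1.5778 / 0.9400 = 1.6785

1.68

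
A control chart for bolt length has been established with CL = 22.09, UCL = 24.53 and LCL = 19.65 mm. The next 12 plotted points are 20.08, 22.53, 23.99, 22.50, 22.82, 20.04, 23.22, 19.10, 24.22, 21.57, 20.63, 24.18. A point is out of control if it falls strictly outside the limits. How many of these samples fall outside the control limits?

Compare each point to [19.65, 24.53]: sample 8 = 19.10 < LCL.

1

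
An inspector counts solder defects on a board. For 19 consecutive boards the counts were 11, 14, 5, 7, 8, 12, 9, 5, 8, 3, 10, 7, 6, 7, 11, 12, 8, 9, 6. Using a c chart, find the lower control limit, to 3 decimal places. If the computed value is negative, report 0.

c̄ = (11 + 14 + 5 + 7 + 8 + 12 + 9 + 5 + 8 + 3 + 10 + 7 + 6 + 7 + 11 + 12 + 8 + 9 + 6) / 19 = 158 / 19 = 8.3158
LCL = c̄ − 3√c̄ = 8.3158 − 3 × 2.8837 = -0.3353 → 0 (cannot be negative)

0.000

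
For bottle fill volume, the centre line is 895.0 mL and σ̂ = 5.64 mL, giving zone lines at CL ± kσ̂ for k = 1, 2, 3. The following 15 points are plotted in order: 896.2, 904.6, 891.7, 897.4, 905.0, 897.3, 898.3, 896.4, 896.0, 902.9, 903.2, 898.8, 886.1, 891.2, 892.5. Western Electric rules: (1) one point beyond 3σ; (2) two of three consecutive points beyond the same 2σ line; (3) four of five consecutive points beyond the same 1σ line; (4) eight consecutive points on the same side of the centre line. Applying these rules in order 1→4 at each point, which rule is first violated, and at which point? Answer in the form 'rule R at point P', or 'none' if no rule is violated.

rule 4 at point 11

Zone of each point (C = within 1σ̂, B = 1σ̂–2σ̂, A = 2σ̂–3σ̂, * = beyond 3σ̂; sign = side of CL): 1:+C, 2:+B, 3:-C, 4:+C, 5:+B, 6:+C, 7:+C, 8:+C, 9:+C, 10:+B, 11:+B, 12:+C, 13:-B, 14:-C, 15:-C
Rule 4 (eight consecutive points on the same side of the centre line) is satisfied at point 11.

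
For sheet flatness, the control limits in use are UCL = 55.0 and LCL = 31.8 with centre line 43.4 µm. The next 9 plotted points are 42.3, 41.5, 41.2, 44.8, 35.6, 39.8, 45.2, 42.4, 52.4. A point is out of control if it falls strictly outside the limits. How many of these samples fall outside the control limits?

All 9 points lie within [31.8, 55.0].

0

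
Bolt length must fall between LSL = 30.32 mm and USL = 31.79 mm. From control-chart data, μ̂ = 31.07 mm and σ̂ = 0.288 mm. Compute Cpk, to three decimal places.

0.833

Cpu = (USL − μ̂) / (3σ̂) = (31.79 − 31.07) / (3 × 0.288) = 0.8333; Cpl = (μ̂ − LSL) / (3σ̂) = (31.07 − 30.32) / (3 × 0.288) = 0.8681; Cpk = min(Cpu, Cpl) = 0.8333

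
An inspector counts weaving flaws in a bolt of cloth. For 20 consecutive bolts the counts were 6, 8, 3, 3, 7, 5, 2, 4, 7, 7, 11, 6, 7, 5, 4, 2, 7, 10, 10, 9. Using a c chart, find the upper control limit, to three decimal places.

13.590

c̄ = (6 + 8 + 3 + 3 + 7 + 5 + 2 + 4 + 7 + 7 + 11 + 6 + 7 + 5 + 4 + 2 + 7 + 10 + 10 + 9) / 20 = 123 / 20 = 6.1500
UCL = c̄ + 3√c̄ = 6.1500 + 3 × √6.1500 = 6.1500 + 3 × 2.4799 = 13.5898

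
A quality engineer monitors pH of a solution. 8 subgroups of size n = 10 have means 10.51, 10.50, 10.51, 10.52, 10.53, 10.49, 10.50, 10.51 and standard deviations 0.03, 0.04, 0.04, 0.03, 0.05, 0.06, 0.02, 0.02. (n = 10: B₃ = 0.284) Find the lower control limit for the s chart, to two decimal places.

0.01

s̄ = (0.03 + 0.04 + 0.04 + 0.03 + 0.05 + 0.06 + 0.02 + 0.02) / 8 = 0.0362
LCL_s = B₃·s̄ = 0.284 × 0.0362 = 0.0103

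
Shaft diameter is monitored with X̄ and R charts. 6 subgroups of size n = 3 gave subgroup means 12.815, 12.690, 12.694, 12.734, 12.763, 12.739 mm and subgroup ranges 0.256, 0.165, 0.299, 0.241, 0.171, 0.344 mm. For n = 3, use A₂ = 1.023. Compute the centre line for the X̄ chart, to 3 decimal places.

12.739

X̄̄ = (12.815 + 12.690 + 12.694 + 12.734 + 12.763 + 12.739) / 6 = 76.4350 / 6 = 12.7392
CL = X̄̄ = 12.7392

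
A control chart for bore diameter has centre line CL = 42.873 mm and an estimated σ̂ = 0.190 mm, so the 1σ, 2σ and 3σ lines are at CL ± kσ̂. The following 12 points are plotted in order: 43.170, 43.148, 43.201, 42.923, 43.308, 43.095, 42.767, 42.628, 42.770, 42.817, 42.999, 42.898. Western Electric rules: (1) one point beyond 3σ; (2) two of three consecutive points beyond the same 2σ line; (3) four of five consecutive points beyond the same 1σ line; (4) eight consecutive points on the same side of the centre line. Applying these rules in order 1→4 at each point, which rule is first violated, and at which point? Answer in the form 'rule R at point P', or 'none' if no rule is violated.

rule 3 at point 5

Zone of each point (C = within 1σ̂, B = 1σ̂–2σ̂, A = 2σ̂–3σ̂, * = beyond 3σ̂; sign = side of CL): 1:+B, 2:+B, 3:+B, 4:+C, 5:+A, 6:+B, 7:-C, 8:-B, 9:-C, 10:-C, 11:+C, 12:+C
Rule 3 (four of five consecutive points beyond the same 1σ limit) is satisfied at point 5.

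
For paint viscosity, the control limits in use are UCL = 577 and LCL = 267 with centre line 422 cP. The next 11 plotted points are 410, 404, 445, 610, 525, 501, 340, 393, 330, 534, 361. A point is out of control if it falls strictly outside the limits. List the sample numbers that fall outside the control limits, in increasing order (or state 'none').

Compare each point to [267, 577]: sample 4 = 610 > UCL.

4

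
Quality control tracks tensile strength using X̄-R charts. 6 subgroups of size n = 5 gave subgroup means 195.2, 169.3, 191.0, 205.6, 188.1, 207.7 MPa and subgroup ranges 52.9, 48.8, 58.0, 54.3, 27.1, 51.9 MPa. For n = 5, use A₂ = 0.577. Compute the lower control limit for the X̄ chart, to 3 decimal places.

X̄̄ = (195.2 + 169.3 + 191.0 + 205.6 + 188.1 + 207.7) / 6 = 1156.9000 / 6 = 192.8167
R̄ = (52.9 + 48.8 + 58.0 + 54.3 + 27.1 + 51.9) / 6 = 293.0000 / 6 = 48.8333
LCL = X̄̄ − A₂·R̄ = 192.8167 − 0.577 × 48.8333 = 164.6398

164.640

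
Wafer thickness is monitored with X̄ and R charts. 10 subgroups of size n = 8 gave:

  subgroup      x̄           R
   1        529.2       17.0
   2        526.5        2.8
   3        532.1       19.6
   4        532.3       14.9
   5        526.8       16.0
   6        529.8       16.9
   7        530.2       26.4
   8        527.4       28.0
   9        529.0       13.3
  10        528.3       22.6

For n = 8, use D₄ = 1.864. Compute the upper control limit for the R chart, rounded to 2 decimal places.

R̄ = (17.0 + 2.8 + 19.6 + 14.9 + 16.0 + 16.9 + 26.4 + 28.0 + 13.3 + 22.6) / 10 = 177.5000 / 10 = 17.7500
UCL_R = D₄·R̄ = 1.864 × 17.7500 = 33.0860

33.09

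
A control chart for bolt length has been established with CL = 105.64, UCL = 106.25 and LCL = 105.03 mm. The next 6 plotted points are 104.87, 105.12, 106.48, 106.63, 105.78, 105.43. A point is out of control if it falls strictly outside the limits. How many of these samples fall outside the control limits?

3

Compare each point to [105.03, 106.25]: sample 1 = 104.87 < LCL; sample 3 = 106.48 > UCL; sample 4 = 106.63 > UCL.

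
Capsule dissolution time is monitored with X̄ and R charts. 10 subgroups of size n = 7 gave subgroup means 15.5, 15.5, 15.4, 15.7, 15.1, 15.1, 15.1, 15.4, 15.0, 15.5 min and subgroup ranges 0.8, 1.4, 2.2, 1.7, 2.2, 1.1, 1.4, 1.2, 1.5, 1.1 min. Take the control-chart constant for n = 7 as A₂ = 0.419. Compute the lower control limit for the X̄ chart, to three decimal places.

14.718

X̄̄ = (15.5 + 15.5 + 15.4 + 15.7 + 15.1 + 15.1 + 15.1 + 15.4 + 15.0 + 15.5) / 10 = 153.3000 / 10 = 15.3300
R̄ = (0.8 + 1.4 + 2.2 + 1.7 + 2.2 + 1.1 + 1.4 + 1.2 + 1.5 + 1.1) / 10 = 14.6000 / 10 = 1.4600
LCL = X̄̄ − A₂·R̄ = 15.3300 − 0.419 × 1.4600 = 14.7183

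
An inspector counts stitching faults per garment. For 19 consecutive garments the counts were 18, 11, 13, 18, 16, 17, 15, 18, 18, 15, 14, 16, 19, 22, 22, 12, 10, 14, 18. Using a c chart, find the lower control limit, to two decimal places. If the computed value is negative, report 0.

c̄ = (18 + 11 + 13 + 18 + 16 + 17 + 15 + 18 + 18 + 15 + 14 + 16 + 19 + 22 + 22 + 12 + 10 + 14 + 18) / 19 = 306 / 19 = 16.1053
LCL = c̄ − 3√c̄ = 16.1053 − 3 × 4.0131 = 4.0659

4.07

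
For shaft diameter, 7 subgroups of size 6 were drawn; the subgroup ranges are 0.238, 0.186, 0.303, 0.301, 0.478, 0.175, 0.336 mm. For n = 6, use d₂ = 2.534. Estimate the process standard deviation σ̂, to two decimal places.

0.11

R̄ = (0.238 + 0.186 + 0.303 + 0.301 + 0.478 + 0.175 + 0.336) / 7 = 0.2881
σ̂ = R̄ / d₂ = 0.2881 / 2.534 = 0.1137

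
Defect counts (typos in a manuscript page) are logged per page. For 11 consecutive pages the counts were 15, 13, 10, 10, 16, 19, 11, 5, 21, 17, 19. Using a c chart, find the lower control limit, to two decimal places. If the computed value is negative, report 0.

c̄ = (15 + 13 + 10 + 10 + 16 + 19 + 11 + 5 + 21 + 17 + 19) / 11 = 156 / 11 = 14.1818
LCL = c̄ − 3√c̄ = 14.1818 − 3 × 3.7659 = 2.8842

2.88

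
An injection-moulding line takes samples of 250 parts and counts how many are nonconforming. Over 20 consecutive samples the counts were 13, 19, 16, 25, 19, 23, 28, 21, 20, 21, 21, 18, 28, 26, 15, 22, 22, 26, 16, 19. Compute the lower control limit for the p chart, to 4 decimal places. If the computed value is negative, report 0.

0.0311

p̄ = Σdᵢ / (k·n) = 418 / (20 × 250) = 0.08360
LCL = p̄ − 3·√(p̄(1−p̄)/n) = 0.08360 − 3 × 0.01751 = 0.03108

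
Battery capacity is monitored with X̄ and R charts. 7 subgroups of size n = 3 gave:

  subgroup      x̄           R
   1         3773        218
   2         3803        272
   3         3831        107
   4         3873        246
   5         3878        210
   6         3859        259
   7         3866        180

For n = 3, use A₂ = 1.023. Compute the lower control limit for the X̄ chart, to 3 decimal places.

3622.383

X̄̄ = (3773 + 3803 + 3831 + 3873 + 3878 + 3859 + 3866) / 7 = 26883.0000 / 7 = 3840.4286
R̄ = (218 + 272 + 107 + 246 + 210 + 259 + 180) / 7 = 1492.0000 / 7 = 213.1429
LCL = X̄̄ − A₂·R̄ = 3840.4286 − 1.023 × 213.1429 = 3622.3834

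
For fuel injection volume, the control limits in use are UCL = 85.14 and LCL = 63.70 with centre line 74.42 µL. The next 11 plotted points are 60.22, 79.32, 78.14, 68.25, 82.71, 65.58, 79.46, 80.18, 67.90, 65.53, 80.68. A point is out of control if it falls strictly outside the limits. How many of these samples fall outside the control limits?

1

Compare each point to [63.70, 85.14]: sample 1 = 60.22 < LCL.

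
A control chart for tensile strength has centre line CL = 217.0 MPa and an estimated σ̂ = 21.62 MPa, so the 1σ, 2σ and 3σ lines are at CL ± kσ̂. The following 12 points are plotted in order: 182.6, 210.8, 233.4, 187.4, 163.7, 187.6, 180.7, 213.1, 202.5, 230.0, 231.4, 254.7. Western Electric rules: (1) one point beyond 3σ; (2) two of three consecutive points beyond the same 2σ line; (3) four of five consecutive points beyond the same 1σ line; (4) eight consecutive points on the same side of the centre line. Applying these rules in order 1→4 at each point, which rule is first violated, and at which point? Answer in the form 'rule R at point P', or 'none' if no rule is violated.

Zone of each point (C = within 1σ̂, B = 1σ̂–2σ̂, A = 2σ̂–3σ̂, * = beyond 3σ̂; sign = side of CL): 1:-B, 2:-C, 3:+C, 4:-B, 5:-A, 6:-B, 7:-B, 8:-C, 9:-C, 10:+C, 11:+C, 12:+B
Rule 3 (four of five consecutive points beyond the same 1σ limit) is satisfied at point 7.

rule 3 at point 7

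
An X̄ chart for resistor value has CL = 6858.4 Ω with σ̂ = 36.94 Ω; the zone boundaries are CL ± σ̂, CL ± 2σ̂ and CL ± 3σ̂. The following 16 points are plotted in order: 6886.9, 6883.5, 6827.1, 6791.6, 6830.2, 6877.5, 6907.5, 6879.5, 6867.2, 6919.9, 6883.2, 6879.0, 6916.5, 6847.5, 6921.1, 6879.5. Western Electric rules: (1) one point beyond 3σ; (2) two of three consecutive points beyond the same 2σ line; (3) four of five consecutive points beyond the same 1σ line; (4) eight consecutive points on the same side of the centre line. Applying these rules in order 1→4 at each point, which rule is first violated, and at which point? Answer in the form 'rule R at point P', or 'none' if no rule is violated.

rule 4 at point 13

Zone of each point (C = within 1σ̂, B = 1σ̂–2σ̂, A = 2σ̂–3σ̂, * = beyond 3σ̂; sign = side of CL): 1:+C, 2:+C, 3:-C, 4:-B, 5:-C, 6:+C, 7:+B, 8:+C, 9:+C, 10:+B, 11:+C, 12:+C, 13:+B, 14:-C, 15:+B, 16:+C
Rule 4 (eight consecutive points on the same side of the centre line) is satisfied at point 13.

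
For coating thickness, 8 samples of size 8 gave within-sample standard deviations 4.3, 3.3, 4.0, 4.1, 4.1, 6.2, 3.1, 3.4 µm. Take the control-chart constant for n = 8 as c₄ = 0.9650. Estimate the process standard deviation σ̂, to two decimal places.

s̄ = (4.3 + 3.3 + 4.0 + 4.1 + 4.1 + 6.2 + 3.1 + 3.4) / 8 = 4.0625
σ̂ = s̄ / c₄ = 4.0625 / 0.9650 = 4.2098

4.21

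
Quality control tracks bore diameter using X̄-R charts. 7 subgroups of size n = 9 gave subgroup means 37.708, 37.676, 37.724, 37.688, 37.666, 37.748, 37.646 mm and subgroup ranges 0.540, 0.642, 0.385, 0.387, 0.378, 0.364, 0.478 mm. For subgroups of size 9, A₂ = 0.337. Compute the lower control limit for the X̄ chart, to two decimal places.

37.54

X̄̄ = (37.708 + 37.676 + 37.724 + 37.688 + 37.666 + 37.748 + 37.646) / 7 = 263.8560 / 7 = 37.6937
R̄ = (0.540 + 0.642 + 0.385 + 0.387 + 0.378 + 0.364 + 0.478) / 7 = 3.1740 / 7 = 0.4534
LCL = X̄̄ − A₂·R̄ = 37.6937 − 0.337 × 0.4534 = 37.5409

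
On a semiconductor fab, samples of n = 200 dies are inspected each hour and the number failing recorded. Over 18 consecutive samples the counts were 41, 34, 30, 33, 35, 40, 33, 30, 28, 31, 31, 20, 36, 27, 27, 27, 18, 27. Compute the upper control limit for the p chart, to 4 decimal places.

p̄ = Σdᵢ / (k·n) = 548 / (18 × 200) = 0.15222
UCL = p̄ + 3·√(p̄(1−p̄)/n) = 0.15222 + 3 × √(0.15222×0.84778/200) = 0.15222 + 3 × 0.02540 = 0.22843

0.2284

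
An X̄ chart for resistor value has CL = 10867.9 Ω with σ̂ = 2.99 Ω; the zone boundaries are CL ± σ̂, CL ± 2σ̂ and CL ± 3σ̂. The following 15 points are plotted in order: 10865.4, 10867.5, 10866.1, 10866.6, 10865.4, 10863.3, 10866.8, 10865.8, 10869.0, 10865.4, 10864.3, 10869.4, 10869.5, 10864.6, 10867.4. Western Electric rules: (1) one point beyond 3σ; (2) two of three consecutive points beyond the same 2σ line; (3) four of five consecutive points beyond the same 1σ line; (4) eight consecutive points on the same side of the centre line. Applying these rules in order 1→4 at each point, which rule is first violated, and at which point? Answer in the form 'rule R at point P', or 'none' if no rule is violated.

Zone of each point (C = within 1σ̂, B = 1σ̂–2σ̂, A = 2σ̂–3σ̂, * = beyond 3σ̂; sign = side of CL): 1:-C, 2:-C, 3:-C, 4:-C, 5:-C, 6:-B, 7:-C, 8:-C, 9:+C, 10:-C, 11:-B, 12:+C, 13:+C, 14:-B, 15:-C
Rule 4 (eight consecutive points on the same side of the centre line) is satisfied at point 8.

rule 4 at point 8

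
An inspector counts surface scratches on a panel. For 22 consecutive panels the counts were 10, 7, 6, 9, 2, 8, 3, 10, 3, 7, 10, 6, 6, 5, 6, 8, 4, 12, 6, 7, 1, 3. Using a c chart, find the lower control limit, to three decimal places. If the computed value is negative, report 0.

0.000

c̄ = (10 + 7 + 6 + 9 + 2 + 8 + 3 + 10 + 3 + 7 + 10 + 6 + 6 + 5 + 6 + 8 + 4 + 12 + 6 + 7 + 1 + 3) / 22 = 139 / 22 = 6.3182
LCL = c̄ − 3√c̄ = 6.3182 − 3 × 2.5136 = -1.2226 → 0 (cannot be negative)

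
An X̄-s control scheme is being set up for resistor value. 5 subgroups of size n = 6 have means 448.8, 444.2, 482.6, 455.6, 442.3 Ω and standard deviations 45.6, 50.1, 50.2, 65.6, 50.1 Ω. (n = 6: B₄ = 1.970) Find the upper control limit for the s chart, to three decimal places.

s̄ = (45.6 + 50.1 + 50.2 + 65.6 + 50.1) / 5 = 52.3200
UCL_s = B₄·s̄ = 1.970 × 52.3200 = 103.0704

103.070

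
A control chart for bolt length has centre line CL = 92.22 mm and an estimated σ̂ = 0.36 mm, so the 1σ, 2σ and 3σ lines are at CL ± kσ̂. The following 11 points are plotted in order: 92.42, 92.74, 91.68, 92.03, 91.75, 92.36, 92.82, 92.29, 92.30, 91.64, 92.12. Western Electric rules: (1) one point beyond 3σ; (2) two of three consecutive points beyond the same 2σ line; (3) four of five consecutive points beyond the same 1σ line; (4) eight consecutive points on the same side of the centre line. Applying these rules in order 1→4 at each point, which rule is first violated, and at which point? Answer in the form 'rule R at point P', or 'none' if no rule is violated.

Zone of each point (C = within 1σ̂, B = 1σ̂–2σ̂, A = 2σ̂–3σ̂, * = beyond 3σ̂; sign = side of CL): 1:+C, 2:+B, 3:-B, 4:-C, 5:-B, 6:+C, 7:+B, 8:+C, 9:+C, 10:-B, 11:-C
No rule fires across all 11 points.

none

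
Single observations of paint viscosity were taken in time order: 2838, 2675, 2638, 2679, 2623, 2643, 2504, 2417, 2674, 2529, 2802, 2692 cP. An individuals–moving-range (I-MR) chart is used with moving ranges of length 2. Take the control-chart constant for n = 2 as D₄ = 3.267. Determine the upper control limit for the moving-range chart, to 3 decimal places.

Moving ranges: 163, 37, 41, 56, 20, 139, 87, 257, 145, 273, 110; M̄R̄ = 1328.0000 / 11 = 120.7273
UCL_MR = D₄·M̄R̄ = 3.267 × 120.7273 = 394.4160

394.416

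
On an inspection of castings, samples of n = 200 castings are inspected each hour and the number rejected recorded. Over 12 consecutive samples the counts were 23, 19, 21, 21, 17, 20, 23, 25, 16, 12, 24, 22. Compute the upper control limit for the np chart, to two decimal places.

33.05

p̄ = Σdᵢ / (k·n) = 243 / (12 × 200) = 0.10125
UCL = np̄ + 3·√(np̄(1−p̄)) = 20.2500 + 3 × √(20.2500×0.89875) = 20.2500 + 3 × 4.2661 = 33.0483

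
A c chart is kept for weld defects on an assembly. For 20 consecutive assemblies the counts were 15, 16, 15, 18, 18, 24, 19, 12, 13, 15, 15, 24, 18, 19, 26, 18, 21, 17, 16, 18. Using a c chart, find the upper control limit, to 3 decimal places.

30.525

c̄ = (15 + 16 + 15 + 18 + 18 + 24 + 19 + 12 + 13 + 15 + 15 + 24 + 18 + 19 + 26 + 18 + 21 + 17 + 16 + 18) / 20 = 357 / 20 = 17.8500
UCL = c̄ + 3√c̄ = 17.8500 + 3 × √17.8500 = 17.8500 + 3 × 4.2249 = 30.5248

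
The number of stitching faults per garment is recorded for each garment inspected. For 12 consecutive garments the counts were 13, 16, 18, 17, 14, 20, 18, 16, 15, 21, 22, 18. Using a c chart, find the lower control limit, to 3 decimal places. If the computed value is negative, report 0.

c̄ = (13 + 16 + 18 + 17 + 14 + 20 + 18 + 16 + 15 + 21 + 22 + 18) / 12 = 208 / 12 = 17.3333
LCL = c̄ − 3√c̄ = 17.3333 − 3 × 4.1633 = 4.8433

4.843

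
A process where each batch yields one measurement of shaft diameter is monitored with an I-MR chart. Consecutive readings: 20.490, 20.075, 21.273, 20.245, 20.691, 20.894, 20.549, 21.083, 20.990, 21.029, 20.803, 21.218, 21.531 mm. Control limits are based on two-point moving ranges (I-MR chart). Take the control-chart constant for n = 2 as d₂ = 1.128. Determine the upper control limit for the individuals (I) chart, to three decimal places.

22.001

X̄ = (20.490 + 20.075 + 21.273 + 20.245 + 20.691 + 20.894 + 20.549 + 21.083 + 20.990 + 21.029 + 20.803 + 21.218 + 21.531) / 13 = 20.8362
Moving ranges: 0.415, 1.198, 1.028, 0.446, 0.203, 0.345, 0.534, 0.093, 0.039, 0.226, 0.415, 0.313; M̄R̄ = 5.2550 / 12 = 0.4379
UCL = X̄ + 3·M̄R̄/d₂ = 20.8362 + 3 × 0.4379 / 1.128 = 22.0009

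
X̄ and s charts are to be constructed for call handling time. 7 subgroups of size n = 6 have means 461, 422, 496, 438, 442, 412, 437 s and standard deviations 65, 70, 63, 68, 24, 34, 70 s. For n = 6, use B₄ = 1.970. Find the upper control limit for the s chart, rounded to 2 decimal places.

110.88

s̄ = (65 + 70 + 63 + 68 + 24 + 34 + 70) / 7 = 56.2857
UCL_s = B₄·s̄ = 1.970 × 56.2857 = 110.8829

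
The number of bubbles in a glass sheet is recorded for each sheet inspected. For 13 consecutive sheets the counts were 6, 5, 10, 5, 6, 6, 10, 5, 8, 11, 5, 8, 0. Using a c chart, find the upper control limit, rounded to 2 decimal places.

c̄ = (6 + 5 + 10 + 5 + 6 + 6 + 10 + 5 + 8 + 11 + 5 + 8 + 0) / 13 = 85 / 13 = 6.5385
UCL = c̄ + 3√c̄ = 6.5385 + 3 × √6.5385 = 6.5385 + 3 × 2.5570 = 14.2096

14.21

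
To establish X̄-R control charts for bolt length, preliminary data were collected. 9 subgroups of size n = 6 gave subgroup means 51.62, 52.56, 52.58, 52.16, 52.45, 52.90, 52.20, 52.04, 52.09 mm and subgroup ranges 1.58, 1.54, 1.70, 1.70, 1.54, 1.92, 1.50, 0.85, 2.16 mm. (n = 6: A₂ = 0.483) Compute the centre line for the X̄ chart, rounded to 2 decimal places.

X̄̄ = (51.62 + 52.56 + 52.58 + 52.16 + 52.45 + 52.90 + 52.20 + 52.04 + 52.09) / 9 = 470.6000 / 9 = 52.2889
CL = X̄̄ = 52.2889

52.29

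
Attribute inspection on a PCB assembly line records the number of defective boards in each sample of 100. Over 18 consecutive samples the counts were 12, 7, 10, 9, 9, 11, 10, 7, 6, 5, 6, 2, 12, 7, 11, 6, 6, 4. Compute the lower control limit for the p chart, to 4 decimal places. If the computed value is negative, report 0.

p̄ = Σdᵢ / (k·n) = 140 / (18 × 100) = 0.07778
LCL = p̄ − 3·√(p̄(1−p̄)/n) = 0.07778 − 3 × 0.02678 = -0.00257 → 0 (negative, so LCL = 0)

0.0000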